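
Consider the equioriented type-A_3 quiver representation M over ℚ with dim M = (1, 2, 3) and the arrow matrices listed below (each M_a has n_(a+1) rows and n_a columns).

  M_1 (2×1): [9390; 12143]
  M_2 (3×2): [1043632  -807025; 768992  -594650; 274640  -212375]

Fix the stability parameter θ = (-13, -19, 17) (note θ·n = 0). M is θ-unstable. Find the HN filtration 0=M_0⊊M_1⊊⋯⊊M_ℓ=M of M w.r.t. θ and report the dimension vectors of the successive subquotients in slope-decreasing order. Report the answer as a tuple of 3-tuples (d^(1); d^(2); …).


Interval decomposition of M: I[1,3], I[2,2], I[3,3]^2.
HN type (ℓ=3): μ^(1)=17; μ^(2)=-16; μ^(3)=-19

((0, 0, 3); (1, 1, 0); (0, 1, 0))


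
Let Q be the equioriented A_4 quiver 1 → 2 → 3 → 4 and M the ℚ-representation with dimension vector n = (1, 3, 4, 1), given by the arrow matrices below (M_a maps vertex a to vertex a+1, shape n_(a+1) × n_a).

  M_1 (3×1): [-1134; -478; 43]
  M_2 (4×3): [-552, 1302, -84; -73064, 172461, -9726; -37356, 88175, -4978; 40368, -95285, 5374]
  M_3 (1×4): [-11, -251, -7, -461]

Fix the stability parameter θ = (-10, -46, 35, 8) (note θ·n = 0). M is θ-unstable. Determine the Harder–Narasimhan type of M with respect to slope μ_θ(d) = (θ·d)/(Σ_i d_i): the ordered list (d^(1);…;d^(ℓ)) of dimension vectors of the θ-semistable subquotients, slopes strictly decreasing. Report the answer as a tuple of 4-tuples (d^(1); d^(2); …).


Interval decomposition of M: I[1,2], I[2,3], I[2,4], I[3,3]^2.
HN type (ℓ=4): μ^(1)=35; μ^(2)=43/2; μ^(3)=-28; μ^(4)=-46

((0, 0, 3, 0); (0, 0, 1, 1); (1, 1, 0, 0); (0, 2, 0, 0))


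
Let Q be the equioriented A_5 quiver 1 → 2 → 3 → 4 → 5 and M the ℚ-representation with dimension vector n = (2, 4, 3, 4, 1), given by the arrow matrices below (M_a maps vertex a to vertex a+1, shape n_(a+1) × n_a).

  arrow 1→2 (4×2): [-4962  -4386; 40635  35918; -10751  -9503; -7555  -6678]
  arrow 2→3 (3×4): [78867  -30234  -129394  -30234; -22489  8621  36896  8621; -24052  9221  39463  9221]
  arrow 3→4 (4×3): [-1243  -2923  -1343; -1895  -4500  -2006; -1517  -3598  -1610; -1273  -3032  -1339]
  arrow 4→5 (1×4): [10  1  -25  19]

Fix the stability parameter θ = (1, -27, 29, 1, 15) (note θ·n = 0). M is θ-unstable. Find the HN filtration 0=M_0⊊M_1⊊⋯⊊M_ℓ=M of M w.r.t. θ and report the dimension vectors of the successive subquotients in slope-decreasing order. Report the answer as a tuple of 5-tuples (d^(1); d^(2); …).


Barcode: M ≅ I[1,2], I[1,5], I[2,4]^2, I[4,4]. HN layers by μ_θ (4 steps, strictly decreasing):
  μ^(1)=15; μ^(2)=1; μ^(3)=-13; μ^(4)=-27

((0, 0, 3, 3, 1); (0, 0, 0, 1, 0); (2, 2, 0, 0, 0); (0, 2, 0, 0, 0))


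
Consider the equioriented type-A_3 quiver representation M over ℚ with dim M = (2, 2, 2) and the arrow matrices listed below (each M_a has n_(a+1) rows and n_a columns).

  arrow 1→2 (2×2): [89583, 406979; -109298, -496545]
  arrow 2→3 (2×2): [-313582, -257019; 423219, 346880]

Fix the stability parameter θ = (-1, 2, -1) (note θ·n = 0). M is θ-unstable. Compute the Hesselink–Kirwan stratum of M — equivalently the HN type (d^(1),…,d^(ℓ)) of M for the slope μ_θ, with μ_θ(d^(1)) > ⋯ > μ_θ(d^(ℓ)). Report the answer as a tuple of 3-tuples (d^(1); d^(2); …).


Via rank(M_{q-1}∘⋯∘M_p): M ≅ I[1,3]^2.
μ_θ-semistable layers: μ^(1)=1/2; μ^(2)=-1

((0, 2, 2); (2, 0, 0))


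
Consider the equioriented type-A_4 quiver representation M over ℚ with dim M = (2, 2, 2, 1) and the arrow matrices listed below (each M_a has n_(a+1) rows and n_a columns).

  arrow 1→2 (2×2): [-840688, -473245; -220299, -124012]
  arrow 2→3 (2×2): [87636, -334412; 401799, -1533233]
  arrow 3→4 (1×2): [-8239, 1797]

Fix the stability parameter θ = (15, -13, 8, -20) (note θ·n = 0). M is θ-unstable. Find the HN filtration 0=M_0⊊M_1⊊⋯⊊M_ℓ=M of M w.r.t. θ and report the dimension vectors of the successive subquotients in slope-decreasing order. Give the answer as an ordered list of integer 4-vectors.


Via rank(M_{q-1}∘⋯∘M_p): M ≅ I[1,2], I[1,4], I[3,3].
μ_θ-semistable layers: μ^(1)=8; μ^(2)=1; μ^(3)=-5/2

((0, 0, 1, 0); (1, 1, 0, 0); (1, 1, 1, 1))


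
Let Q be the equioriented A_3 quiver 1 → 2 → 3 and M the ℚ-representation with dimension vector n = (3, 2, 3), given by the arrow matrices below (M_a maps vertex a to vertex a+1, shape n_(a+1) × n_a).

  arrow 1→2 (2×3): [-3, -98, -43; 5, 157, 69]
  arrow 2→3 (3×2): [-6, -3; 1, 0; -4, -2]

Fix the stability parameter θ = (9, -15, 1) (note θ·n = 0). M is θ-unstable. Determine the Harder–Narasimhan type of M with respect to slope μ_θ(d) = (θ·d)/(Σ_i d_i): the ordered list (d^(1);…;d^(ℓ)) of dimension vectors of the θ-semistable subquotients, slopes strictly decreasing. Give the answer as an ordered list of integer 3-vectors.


Via rank(M_{q-1}∘⋯∘M_p): M ≅ I[1,1], I[1,3]^2, I[3,3].
μ_θ-semistable layers: μ^(1)=9; μ^(2)=1; μ^(3)=-3

((1, 0, 0); (0, 0, 3); (2, 2, 0))


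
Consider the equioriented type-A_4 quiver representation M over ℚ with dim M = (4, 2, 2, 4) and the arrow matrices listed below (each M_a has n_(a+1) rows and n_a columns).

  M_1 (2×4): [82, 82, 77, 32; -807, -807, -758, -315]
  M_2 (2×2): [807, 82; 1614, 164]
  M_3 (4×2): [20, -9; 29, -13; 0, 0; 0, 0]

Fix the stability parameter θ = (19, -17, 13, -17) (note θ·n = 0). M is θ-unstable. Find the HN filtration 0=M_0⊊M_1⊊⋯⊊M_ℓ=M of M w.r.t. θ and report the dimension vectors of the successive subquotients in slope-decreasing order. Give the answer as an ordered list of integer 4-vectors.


Barcode: M ≅ I[1,1]^2, I[1,2], I[1,4], I[3,4], I[4,4]^2. HN layers by μ_θ (5 steps, strictly decreasing):
  μ^(1)=19; μ^(2)=1; μ^(3)=-1/2; μ^(4)=-2; μ^(5)=-17

((2, 0, 0, 0); (1, 1, 0, 0); (1, 1, 1, 1); (0, 0, 1, 1); (0, 0, 0, 2))


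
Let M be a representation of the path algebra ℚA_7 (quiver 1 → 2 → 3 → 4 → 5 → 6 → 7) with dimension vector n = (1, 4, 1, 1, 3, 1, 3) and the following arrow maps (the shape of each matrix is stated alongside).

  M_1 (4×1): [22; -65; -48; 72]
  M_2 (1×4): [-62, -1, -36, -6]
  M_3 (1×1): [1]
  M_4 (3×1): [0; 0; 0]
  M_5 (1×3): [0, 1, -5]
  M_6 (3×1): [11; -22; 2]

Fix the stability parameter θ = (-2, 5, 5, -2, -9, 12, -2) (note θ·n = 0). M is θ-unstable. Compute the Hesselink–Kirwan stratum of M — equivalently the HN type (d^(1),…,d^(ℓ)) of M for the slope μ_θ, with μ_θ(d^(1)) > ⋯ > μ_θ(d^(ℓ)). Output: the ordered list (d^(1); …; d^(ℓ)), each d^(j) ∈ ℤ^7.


Barcode: M ≅ I[1,4], I[2,2]^3, I[5,5]^2, I[5,7], I[7,7]^2. HN layers by μ_θ (4 steps, strictly decreasing):
  μ^(1)=5; μ^(2)=8/3; μ^(3)=-2; μ^(4)=-9

((0, 3, 0, 0, 0, 1, 1); (0, 1, 1, 1, 0, 0, 0); (1, 0, 0, 0, 0, 0, 2); (0, 0, 0, 0, 3, 0, 0))


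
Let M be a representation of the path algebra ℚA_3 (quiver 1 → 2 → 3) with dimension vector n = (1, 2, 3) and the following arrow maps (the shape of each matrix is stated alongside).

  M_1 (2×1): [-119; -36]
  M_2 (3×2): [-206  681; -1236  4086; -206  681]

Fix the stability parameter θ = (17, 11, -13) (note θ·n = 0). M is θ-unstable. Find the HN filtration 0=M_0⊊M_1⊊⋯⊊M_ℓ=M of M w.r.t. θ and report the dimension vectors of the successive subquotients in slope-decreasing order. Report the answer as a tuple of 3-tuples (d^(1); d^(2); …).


Via rank(M_{q-1}∘⋯∘M_p): M ≅ I[1,3], I[2,2], I[3,3]^2.
μ_θ-semistable layers: μ^(1)=11; μ^(2)=5; μ^(3)=-13

((0, 1, 0); (1, 1, 1); (0, 0, 2))


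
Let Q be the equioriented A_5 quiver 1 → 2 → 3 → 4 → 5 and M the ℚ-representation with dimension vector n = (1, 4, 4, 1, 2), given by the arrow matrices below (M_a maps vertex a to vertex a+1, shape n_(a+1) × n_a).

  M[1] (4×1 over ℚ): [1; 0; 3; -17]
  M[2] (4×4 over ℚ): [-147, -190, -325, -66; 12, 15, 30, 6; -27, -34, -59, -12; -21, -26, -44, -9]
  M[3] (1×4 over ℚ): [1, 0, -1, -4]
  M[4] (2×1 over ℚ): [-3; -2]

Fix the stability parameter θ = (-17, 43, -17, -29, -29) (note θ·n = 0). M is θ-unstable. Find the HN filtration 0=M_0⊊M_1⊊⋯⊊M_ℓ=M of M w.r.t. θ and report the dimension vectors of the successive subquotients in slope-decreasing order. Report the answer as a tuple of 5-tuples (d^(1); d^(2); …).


Via rank(M_{q-1}∘⋯∘M_p): M ≅ I[1,2], I[2,3]^2, I[2,5], I[3,3], I[5,5].
μ_θ-semistable layers: μ^(1)=43; μ^(2)=13; μ^(3)=-8; μ^(4)=-17; μ^(5)=-29

((0, 1, 0, 0, 0); (0, 2, 2, 0, 0); (0, 1, 1, 1, 1); (1, 0, 1, 0, 0); (0, 0, 0, 0, 1))


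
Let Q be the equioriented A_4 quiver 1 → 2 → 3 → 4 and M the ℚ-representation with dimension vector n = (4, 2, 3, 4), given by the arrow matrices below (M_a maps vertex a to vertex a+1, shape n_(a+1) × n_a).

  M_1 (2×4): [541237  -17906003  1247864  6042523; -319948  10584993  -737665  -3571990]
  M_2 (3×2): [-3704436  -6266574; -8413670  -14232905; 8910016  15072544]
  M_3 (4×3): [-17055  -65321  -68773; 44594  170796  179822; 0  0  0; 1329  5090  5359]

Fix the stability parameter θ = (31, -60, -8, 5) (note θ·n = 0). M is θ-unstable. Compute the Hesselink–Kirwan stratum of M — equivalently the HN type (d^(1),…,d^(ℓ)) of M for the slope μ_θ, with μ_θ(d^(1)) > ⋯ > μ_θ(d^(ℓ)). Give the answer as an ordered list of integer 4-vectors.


Barcode: M ≅ I[1,1]^2, I[1,2], I[1,4], I[3,3], I[3,4], I[4,4]^2. HN layers by μ_θ (4 steps, strictly decreasing):
  μ^(1)=31; μ^(2)=5; μ^(3)=-8; μ^(4)=-29/2

((2, 0, 0, 0); (0, 0, 0, 4); (0, 0, 3, 0); (2, 2, 0, 0))


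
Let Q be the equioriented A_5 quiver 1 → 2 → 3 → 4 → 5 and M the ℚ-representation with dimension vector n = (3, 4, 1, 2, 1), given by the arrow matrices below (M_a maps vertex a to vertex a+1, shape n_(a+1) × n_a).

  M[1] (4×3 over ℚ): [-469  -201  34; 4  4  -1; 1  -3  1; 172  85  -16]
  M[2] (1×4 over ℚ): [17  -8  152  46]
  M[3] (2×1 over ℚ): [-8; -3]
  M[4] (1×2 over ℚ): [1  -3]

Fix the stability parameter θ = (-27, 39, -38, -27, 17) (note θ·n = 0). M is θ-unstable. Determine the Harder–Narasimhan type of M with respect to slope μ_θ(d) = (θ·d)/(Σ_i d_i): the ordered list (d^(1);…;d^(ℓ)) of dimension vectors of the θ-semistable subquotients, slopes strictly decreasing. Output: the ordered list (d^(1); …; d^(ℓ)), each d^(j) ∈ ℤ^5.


Via rank(M_{q-1}∘⋯∘M_p): M ≅ I[1,2]^2, I[1,5], I[2,2], I[4,4].
μ_θ-semistable layers: μ^(1)=39; μ^(2)=17; μ^(3)=-26/3; μ^(4)=-27

((0, 3, 0, 0, 0); (0, 0, 0, 0, 1); (0, 1, 1, 1, 0); (3, 0, 0, 1, 0))


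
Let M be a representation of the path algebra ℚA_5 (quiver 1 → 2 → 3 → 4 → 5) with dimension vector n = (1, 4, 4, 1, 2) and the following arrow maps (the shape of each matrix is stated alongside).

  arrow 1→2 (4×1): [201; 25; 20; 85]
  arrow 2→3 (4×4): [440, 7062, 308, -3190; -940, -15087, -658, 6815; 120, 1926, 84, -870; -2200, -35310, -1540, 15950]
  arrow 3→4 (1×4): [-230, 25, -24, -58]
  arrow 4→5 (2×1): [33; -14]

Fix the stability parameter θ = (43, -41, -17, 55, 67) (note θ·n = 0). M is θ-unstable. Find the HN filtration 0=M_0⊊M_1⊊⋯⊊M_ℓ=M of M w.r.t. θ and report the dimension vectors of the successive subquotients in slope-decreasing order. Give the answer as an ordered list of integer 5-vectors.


Barcode: M ≅ I[1,2], I[2,2]^2, I[2,5], I[3,3]^3, I[5,5]. HN layers by μ_θ (5 steps, strictly decreasing):
  μ^(1)=67; μ^(2)=55; μ^(3)=1; μ^(4)=-17; μ^(5)=-41

((0, 0, 0, 0, 2); (0, 0, 0, 1, 0); (1, 1, 0, 0, 0); (0, 0, 4, 0, 0); (0, 3, 0, 0, 0))


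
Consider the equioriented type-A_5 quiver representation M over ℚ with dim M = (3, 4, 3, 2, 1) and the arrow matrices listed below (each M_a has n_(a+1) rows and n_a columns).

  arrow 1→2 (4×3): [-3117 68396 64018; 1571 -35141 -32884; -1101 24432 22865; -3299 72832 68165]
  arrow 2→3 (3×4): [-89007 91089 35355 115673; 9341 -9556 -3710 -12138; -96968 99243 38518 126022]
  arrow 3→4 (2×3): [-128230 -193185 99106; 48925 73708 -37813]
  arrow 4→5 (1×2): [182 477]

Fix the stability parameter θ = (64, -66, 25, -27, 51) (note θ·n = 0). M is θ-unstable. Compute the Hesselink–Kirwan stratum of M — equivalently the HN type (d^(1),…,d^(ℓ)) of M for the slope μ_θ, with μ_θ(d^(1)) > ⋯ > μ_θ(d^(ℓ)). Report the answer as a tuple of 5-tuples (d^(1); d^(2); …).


Via rank(M_{q-1}∘⋯∘M_p): M ≅ I[1,2], I[1,4], I[1,5], I[2,3].
μ_θ-semistable layers: μ^(1)=51; μ^(2)=25; μ^(3)=-1; μ^(4)=-66

((0, 0, 0, 0, 1); (0, 0, 1, 0, 0); (3, 3, 2, 2, 0); (0, 1, 0, 0, 0))


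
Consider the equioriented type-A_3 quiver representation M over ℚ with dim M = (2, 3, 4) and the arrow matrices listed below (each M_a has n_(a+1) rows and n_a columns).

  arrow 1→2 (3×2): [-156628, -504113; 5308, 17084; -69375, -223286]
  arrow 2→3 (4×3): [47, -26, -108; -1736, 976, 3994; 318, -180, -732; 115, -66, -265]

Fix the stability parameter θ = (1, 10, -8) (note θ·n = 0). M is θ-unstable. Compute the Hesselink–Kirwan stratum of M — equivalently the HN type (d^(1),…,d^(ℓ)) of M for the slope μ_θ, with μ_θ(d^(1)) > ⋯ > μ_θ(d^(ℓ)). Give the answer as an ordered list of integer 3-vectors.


Interval decomposition of M: I[1,3]^2, I[2,2], I[3,3]^2.
HN type (ℓ=3): μ^(1)=10; μ^(2)=1; μ^(3)=-8

((0, 1, 0); (2, 2, 2); (0, 0, 2))


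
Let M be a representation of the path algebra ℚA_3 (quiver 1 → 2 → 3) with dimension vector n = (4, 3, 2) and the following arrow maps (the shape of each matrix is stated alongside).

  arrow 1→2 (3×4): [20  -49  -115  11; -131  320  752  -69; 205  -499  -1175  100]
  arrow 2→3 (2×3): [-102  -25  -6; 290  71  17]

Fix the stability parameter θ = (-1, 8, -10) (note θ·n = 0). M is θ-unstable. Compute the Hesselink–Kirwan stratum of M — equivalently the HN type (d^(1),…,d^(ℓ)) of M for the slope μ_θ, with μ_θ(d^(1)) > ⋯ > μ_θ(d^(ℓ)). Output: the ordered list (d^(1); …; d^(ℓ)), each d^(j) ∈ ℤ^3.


Barcode: M ≅ I[1,1], I[1,2], I[1,3]^2. HN layers by μ_θ (2 steps, strictly decreasing):
  μ^(1)=8; μ^(2)=-1

((0, 1, 0); (4, 2, 2))


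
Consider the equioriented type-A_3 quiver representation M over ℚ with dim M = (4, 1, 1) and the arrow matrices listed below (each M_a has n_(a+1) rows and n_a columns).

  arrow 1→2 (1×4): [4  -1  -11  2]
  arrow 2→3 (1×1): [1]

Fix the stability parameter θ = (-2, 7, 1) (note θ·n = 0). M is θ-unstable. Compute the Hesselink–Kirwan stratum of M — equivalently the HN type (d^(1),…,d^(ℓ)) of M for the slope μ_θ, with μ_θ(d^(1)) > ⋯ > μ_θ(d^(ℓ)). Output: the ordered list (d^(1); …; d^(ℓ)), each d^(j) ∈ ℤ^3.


Interval decomposition of M: I[1,1]^3, I[1,3].
HN type (ℓ=2): μ^(1)=4; μ^(2)=-2

((0, 1, 1); (4, 0, 0))


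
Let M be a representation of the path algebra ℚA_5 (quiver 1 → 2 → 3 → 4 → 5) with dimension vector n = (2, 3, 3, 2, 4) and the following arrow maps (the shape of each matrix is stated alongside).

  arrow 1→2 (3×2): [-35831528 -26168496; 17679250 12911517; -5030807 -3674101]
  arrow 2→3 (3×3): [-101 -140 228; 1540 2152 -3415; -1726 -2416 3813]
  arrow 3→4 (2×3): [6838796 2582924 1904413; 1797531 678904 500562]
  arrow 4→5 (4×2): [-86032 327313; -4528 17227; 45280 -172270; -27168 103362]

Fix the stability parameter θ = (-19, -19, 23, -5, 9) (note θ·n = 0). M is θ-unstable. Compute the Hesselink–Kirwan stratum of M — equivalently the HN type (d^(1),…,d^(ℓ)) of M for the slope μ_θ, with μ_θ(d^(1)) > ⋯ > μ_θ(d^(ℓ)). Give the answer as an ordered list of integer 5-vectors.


Barcode: M ≅ I[1,4], I[1,5], I[2,2], I[3,3], I[5,5]^3. HN layers by μ_θ (3 steps, strictly decreasing):
  μ^(1)=23; μ^(2)=9; μ^(3)=-19

((0, 0, 1, 0, 0); (0, 0, 2, 2, 4); (2, 3, 0, 0, 0))


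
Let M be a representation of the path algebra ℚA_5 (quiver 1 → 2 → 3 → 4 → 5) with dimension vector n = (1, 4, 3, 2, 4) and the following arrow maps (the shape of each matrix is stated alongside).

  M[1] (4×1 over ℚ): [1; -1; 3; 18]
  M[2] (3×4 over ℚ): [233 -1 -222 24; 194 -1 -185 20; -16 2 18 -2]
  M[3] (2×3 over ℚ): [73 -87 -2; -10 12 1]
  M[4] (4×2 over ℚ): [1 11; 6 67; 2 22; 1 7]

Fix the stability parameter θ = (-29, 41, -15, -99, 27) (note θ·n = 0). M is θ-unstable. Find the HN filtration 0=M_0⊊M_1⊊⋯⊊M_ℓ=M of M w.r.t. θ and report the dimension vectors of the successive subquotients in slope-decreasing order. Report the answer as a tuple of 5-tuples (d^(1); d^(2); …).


Via rank(M_{q-1}∘⋯∘M_p): M ≅ I[1,2], I[2,3], I[2,5]^2, I[5,5]^2.
μ_θ-semistable layers: μ^(1)=41; μ^(2)=27; μ^(3)=13; μ^(4)=-73/3; μ^(5)=-29

((0, 1, 0, 0, 0); (0, 0, 0, 0, 4); (0, 1, 1, 0, 0); (0, 2, 2, 2, 0); (1, 0, 0, 0, 0))


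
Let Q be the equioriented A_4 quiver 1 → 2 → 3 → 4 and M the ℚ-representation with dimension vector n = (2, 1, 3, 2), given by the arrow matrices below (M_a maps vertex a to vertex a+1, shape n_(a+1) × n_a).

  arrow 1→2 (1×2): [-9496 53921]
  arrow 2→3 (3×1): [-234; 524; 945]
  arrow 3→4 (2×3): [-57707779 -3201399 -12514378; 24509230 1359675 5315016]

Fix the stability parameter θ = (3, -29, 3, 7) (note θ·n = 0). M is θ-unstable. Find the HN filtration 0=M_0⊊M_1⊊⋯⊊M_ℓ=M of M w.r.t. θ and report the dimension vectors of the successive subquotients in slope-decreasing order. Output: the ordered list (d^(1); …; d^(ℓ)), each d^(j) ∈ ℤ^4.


Barcode: M ≅ I[1,1], I[1,3], I[3,4]^2. HN layers by μ_θ (3 steps, strictly decreasing):
  μ^(1)=7; μ^(2)=3; μ^(3)=-13

((0, 0, 0, 2); (1, 0, 3, 0); (1, 1, 0, 0))


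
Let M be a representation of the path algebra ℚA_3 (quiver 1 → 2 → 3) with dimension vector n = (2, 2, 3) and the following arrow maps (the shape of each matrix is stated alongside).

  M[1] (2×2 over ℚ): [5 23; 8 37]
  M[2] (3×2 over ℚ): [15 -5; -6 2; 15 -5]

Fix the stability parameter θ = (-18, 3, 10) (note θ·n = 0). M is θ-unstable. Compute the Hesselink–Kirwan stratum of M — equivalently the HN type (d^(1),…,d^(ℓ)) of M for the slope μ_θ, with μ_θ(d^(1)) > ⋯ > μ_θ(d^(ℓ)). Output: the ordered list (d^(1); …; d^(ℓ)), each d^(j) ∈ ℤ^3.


Barcode: M ≅ I[1,2], I[1,3], I[3,3]^2. HN layers by μ_θ (3 steps, strictly decreasing):
  μ^(1)=10; μ^(2)=3; μ^(3)=-18

((0, 0, 3); (0, 2, 0); (2, 0, 0))


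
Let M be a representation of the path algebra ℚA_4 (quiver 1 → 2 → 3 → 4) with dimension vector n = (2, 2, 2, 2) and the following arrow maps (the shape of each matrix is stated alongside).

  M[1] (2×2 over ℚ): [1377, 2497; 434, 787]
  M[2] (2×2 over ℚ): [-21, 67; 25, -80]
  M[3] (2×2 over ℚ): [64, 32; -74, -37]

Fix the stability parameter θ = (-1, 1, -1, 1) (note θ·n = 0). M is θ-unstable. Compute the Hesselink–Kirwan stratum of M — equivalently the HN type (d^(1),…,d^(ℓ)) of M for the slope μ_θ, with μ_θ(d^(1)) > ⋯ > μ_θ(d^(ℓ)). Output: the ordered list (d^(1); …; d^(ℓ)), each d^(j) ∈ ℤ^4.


Via rank(M_{q-1}∘⋯∘M_p): M ≅ I[1,3], I[1,4], I[4,4].
μ_θ-semistable layers: μ^(1)=1; μ^(2)=0; μ^(3)=-1

((0, 0, 0, 2); (0, 2, 2, 0); (2, 0, 0, 0))


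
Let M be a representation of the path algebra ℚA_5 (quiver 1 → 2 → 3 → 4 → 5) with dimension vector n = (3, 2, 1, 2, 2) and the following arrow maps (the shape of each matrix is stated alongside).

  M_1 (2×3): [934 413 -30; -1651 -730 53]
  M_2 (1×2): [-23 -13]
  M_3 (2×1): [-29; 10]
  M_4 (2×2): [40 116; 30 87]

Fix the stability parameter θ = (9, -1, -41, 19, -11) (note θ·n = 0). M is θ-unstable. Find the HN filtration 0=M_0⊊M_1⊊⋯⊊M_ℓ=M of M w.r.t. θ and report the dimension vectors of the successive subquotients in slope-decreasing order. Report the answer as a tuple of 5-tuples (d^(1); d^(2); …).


Via rank(M_{q-1}∘⋯∘M_p): M ≅ I[1,1], I[1,2], I[1,4], I[4,5], I[5,5].
μ_θ-semistable layers: μ^(1)=19; μ^(2)=9; μ^(3)=4; μ^(4)=-11

((0, 0, 0, 1, 0); (1, 0, 0, 0, 0); (1, 1, 0, 1, 1); (1, 1, 1, 0, 1))


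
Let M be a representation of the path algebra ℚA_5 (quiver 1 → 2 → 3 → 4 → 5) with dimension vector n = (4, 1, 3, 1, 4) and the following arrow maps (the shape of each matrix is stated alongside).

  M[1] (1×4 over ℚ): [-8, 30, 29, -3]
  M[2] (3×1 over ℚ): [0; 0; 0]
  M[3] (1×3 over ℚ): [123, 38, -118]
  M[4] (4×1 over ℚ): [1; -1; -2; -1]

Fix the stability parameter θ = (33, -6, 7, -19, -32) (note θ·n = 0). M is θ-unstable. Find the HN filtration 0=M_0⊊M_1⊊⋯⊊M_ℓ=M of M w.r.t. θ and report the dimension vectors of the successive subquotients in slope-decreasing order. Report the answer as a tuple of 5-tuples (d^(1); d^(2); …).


Interval decomposition of M: I[1,1]^3, I[1,2], I[3,3]^2, I[3,5], I[5,5]^3.
HN type (ℓ=5): μ^(1)=33; μ^(2)=27/2; μ^(3)=7; μ^(4)=-44/3; μ^(5)=-32

((3, 0, 0, 0, 0); (1, 1, 0, 0, 0); (0, 0, 2, 0, 0); (0, 0, 1, 1, 1); (0, 0, 0, 0, 3))


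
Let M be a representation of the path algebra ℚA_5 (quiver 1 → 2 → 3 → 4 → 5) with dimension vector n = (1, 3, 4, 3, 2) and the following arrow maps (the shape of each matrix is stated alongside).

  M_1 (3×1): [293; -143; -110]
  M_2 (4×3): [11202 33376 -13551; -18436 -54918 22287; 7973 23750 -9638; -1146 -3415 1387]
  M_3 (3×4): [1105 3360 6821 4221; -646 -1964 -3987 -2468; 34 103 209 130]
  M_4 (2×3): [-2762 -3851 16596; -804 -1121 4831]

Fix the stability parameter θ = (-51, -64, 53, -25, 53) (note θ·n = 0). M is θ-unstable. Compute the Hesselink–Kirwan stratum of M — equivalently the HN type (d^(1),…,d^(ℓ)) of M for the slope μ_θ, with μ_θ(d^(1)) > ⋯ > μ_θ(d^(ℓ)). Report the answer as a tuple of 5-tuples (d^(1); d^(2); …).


Interval decomposition of M: I[1,5], I[2,4], I[2,5], I[3,3].
HN type (ℓ=4): μ^(1)=53; μ^(2)=14; μ^(3)=-115/2; μ^(4)=-64

((0, 0, 1, 0, 2); (0, 0, 3, 3, 0); (1, 1, 0, 0, 0); (0, 2, 0, 0, 0))


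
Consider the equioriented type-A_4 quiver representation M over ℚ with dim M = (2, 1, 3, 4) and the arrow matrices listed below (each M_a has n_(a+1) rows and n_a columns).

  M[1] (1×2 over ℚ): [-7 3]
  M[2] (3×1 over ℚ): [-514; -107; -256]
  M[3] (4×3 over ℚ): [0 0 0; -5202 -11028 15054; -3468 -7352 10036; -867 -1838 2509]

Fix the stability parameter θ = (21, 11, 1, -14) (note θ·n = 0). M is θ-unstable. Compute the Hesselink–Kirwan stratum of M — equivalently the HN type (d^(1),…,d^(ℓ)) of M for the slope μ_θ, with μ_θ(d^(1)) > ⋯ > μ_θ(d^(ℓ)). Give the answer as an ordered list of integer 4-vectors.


Via rank(M_{q-1}∘⋯∘M_p): M ≅ I[1,1], I[1,3], I[3,3], I[3,4], I[4,4]^3.
μ_θ-semistable layers: μ^(1)=21; μ^(2)=11; μ^(3)=1; μ^(4)=-13/2; μ^(5)=-14

((1, 0, 0, 0); (1, 1, 1, 0); (0, 0, 1, 0); (0, 0, 1, 1); (0, 0, 0, 3))


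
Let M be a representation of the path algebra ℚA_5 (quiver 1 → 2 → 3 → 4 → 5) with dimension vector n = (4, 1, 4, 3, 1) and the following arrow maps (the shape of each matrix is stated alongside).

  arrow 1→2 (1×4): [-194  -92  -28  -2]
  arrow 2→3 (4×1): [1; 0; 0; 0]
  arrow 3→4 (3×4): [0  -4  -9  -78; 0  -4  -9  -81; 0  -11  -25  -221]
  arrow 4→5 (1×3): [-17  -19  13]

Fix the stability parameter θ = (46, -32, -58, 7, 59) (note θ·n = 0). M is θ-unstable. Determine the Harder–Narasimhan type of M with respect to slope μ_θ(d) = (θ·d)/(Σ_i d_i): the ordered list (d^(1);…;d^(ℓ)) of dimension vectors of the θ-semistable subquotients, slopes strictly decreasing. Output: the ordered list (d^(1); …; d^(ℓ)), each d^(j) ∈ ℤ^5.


Barcode: M ≅ I[1,1]^3, I[1,3], I[3,4]^2, I[3,5]. HN layers by μ_θ (5 steps, strictly decreasing):
  μ^(1)=59; μ^(2)=46; μ^(3)=7; μ^(4)=-44/3; μ^(5)=-58

((0, 0, 0, 0, 1); (3, 0, 0, 0, 0); (0, 0, 0, 3, 0); (1, 1, 1, 0, 0); (0, 0, 3, 0, 0))


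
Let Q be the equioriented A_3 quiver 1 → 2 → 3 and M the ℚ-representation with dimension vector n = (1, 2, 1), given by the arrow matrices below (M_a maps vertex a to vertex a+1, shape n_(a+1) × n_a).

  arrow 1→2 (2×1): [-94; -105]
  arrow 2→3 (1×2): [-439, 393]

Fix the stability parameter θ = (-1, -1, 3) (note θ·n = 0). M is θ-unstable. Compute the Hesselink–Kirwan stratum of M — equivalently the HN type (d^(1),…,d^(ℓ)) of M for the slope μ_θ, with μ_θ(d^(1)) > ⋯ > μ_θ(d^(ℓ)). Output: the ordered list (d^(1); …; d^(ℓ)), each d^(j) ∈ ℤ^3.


Via rank(M_{q-1}∘⋯∘M_p): M ≅ I[1,3], I[2,2].
μ_θ-semistable layers: μ^(1)=3; μ^(2)=-1

((0, 0, 1); (1, 2, 0))


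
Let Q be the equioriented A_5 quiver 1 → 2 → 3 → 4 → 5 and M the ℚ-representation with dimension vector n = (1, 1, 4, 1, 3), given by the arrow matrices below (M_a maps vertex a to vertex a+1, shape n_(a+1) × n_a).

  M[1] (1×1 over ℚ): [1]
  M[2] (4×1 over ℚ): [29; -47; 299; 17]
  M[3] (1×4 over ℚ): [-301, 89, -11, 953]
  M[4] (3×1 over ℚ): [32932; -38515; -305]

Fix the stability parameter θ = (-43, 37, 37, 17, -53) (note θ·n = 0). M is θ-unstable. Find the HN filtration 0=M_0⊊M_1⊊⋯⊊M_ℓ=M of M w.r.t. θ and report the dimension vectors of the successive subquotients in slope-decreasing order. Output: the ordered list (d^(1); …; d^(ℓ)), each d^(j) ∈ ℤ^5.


Interval decomposition of M: I[1,3], I[3,3]^2, I[3,5], I[5,5]^2.
HN type (ℓ=4): μ^(1)=37; μ^(2)=1/3; μ^(3)=-43; μ^(4)=-53

((0, 1, 3, 0, 0); (0, 0, 1, 1, 1); (1, 0, 0, 0, 0); (0, 0, 0, 0, 2))


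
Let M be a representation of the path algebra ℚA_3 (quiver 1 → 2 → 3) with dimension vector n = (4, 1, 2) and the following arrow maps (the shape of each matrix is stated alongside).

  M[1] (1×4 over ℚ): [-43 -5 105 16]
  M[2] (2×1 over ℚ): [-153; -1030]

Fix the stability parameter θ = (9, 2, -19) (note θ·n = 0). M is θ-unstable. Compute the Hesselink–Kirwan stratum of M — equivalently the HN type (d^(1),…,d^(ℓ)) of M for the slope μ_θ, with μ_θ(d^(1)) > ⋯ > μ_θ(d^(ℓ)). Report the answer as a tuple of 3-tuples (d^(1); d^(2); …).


Barcode: M ≅ I[1,1]^3, I[1,3], I[3,3]. HN layers by μ_θ (3 steps, strictly decreasing):
  μ^(1)=9; μ^(2)=-8/3; μ^(3)=-19

((3, 0, 0); (1, 1, 1); (0, 0, 1))


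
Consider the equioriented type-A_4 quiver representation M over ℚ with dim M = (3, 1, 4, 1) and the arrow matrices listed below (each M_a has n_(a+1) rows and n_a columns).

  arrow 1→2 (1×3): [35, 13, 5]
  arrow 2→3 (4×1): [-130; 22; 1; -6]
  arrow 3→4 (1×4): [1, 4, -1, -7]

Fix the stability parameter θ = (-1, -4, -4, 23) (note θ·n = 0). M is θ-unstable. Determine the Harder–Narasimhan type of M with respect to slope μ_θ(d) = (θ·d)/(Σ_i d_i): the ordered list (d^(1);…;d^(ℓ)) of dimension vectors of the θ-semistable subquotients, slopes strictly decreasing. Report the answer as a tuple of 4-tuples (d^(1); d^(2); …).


Interval decomposition of M: I[1,1]^2, I[1,4], I[3,3]^3.
HN type (ℓ=4): μ^(1)=23; μ^(2)=-1; μ^(3)=-3; μ^(4)=-4

((0, 0, 0, 1); (2, 0, 0, 0); (1, 1, 1, 0); (0, 0, 3, 0))


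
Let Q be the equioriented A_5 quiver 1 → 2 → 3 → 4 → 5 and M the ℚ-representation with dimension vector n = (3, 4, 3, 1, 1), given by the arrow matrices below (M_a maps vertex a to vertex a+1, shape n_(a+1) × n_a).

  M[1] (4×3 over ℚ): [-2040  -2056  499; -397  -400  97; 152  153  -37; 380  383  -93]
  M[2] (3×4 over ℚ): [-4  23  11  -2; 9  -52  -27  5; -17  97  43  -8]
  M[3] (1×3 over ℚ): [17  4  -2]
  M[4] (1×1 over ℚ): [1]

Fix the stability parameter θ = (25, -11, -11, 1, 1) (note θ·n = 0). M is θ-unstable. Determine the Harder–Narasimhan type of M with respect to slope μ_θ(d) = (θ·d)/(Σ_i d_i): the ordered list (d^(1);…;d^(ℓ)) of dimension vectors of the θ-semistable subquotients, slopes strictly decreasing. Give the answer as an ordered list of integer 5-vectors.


Interval decomposition of M: I[1,2], I[1,3], I[1,5], I[2,3].
HN type (ℓ=3): μ^(1)=7; μ^(2)=1; μ^(3)=-11

((1, 1, 0, 0, 0); (2, 2, 2, 1, 1); (0, 1, 1, 0, 0))


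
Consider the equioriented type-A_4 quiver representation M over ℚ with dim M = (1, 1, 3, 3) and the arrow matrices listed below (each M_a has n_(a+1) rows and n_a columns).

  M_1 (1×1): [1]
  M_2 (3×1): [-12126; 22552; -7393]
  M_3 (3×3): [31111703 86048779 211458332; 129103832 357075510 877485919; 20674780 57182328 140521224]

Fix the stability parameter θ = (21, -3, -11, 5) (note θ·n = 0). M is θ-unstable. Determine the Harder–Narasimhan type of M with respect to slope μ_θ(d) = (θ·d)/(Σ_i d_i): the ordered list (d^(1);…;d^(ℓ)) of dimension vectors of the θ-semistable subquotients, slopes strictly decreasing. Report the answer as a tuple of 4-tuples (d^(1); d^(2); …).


Interval decomposition of M: I[1,4], I[3,4]^2.
HN type (ℓ=3): μ^(1)=5; μ^(2)=7/3; μ^(3)=-11

((0, 0, 0, 3); (1, 1, 1, 0); (0, 0, 2, 0))


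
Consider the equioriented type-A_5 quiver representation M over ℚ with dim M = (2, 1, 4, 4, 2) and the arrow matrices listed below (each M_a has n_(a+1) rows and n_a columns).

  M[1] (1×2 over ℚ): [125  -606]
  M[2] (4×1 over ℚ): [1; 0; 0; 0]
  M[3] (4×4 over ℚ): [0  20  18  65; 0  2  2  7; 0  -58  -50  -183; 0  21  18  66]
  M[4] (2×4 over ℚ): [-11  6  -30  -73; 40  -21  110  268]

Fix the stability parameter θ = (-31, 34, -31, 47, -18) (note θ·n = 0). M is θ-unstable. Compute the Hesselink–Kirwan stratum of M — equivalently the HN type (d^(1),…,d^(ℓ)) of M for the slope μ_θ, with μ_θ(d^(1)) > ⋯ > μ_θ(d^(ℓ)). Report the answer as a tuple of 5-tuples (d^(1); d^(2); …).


Via rank(M_{q-1}∘⋯∘M_p): M ≅ I[1,1], I[1,3], I[3,3], I[3,5]^2, I[4,4]^2.
μ_θ-semistable layers: μ^(1)=47; μ^(2)=29/2; μ^(3)=3/2; μ^(4)=-31

((0, 0, 0, 2, 0); (0, 0, 0, 2, 2); (0, 1, 1, 0, 0); (2, 0, 3, 0, 0))


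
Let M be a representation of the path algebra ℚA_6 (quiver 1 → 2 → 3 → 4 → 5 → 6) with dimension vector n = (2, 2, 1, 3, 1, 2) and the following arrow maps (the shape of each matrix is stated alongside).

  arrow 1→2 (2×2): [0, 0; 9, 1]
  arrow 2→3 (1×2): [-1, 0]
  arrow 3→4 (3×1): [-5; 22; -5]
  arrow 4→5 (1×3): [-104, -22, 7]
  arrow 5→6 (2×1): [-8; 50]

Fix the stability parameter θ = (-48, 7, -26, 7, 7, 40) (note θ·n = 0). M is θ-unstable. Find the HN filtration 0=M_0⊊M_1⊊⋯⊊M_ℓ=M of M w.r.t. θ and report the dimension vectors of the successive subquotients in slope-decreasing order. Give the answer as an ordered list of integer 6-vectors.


Barcode: M ≅ I[1,1], I[1,2], I[2,6], I[4,4]^2, I[6,6]. HN layers by μ_θ (4 steps, strictly decreasing):
  μ^(1)=40; μ^(2)=7; μ^(3)=-19/2; μ^(4)=-48

((0, 0, 0, 0, 0, 2); (0, 1, 0, 3, 1, 0); (0, 1, 1, 0, 0, 0); (2, 0, 0, 0, 0, 0))


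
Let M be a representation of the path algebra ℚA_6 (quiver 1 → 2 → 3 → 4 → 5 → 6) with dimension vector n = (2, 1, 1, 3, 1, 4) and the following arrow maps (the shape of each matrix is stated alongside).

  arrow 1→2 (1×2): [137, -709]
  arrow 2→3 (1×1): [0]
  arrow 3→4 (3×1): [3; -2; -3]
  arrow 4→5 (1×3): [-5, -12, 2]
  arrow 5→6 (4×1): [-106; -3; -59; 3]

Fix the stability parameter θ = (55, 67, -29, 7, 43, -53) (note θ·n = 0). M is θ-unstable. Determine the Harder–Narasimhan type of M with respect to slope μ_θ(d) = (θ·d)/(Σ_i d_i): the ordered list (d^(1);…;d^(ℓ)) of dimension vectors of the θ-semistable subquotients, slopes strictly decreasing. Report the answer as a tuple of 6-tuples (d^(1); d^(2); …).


Interval decomposition of M: I[1,1], I[1,2], I[3,6], I[4,4]^2, I[6,6]^3.
HN type (ℓ=6): μ^(1)=67; μ^(2)=55; μ^(3)=7; μ^(4)=-1; μ^(5)=-29; μ^(6)=-53

((0, 1, 0, 0, 0, 0); (2, 0, 0, 0, 0, 0); (0, 0, 0, 2, 0, 0); (0, 0, 0, 1, 1, 1); (0, 0, 1, 0, 0, 0); (0, 0, 0, 0, 0, 3))


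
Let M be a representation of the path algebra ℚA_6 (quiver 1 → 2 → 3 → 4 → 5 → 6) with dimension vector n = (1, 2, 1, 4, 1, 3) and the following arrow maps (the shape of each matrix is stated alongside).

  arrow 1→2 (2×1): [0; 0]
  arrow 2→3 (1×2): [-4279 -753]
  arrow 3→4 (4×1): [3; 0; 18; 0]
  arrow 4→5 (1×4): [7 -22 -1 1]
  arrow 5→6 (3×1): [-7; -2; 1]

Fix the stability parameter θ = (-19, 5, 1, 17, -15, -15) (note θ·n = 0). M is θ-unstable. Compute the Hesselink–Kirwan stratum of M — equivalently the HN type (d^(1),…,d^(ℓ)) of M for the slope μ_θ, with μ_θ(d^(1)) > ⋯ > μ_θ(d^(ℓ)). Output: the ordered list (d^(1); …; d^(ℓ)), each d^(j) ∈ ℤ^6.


Via rank(M_{q-1}∘⋯∘M_p): M ≅ I[1,1], I[2,2], I[2,6], I[4,4]^3, I[6,6]^2.
μ_θ-semistable layers: μ^(1)=17; μ^(2)=5; μ^(3)=-7/5; μ^(4)=-15; μ^(5)=-19

((0, 0, 0, 3, 0, 0); (0, 1, 0, 0, 0, 0); (0, 1, 1, 1, 1, 1); (0, 0, 0, 0, 0, 2); (1, 0, 0, 0, 0, 0))


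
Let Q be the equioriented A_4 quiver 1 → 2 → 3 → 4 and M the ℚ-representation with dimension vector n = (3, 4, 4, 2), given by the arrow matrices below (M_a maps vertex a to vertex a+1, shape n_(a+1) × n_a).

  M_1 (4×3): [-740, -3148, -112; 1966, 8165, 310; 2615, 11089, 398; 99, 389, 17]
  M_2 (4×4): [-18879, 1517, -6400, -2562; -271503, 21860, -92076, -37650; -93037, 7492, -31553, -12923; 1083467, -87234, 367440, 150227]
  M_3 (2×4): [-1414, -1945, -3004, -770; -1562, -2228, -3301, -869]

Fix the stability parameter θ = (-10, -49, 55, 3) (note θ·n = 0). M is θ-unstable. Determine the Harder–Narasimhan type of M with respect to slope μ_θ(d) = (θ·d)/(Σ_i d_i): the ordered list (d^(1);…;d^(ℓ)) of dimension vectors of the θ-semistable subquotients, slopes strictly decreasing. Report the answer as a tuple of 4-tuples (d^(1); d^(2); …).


Barcode: M ≅ I[1,3], I[1,4]^2, I[2,3]. HN layers by μ_θ (4 steps, strictly decreasing):
  μ^(1)=55; μ^(2)=29; μ^(3)=-59/2; μ^(4)=-49

((0, 0, 2, 0); (0, 0, 2, 2); (3, 3, 0, 0); (0, 1, 0, 0))


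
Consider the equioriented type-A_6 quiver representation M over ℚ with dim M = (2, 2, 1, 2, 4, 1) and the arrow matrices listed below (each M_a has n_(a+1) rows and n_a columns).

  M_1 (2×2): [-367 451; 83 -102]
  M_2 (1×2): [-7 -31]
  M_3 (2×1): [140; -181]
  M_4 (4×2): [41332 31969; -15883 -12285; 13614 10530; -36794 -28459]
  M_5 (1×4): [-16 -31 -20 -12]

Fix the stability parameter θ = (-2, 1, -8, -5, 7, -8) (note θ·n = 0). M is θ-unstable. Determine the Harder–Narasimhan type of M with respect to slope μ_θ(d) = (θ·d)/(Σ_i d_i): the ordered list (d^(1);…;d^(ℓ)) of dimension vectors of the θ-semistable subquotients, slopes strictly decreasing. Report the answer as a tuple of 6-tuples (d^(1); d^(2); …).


Via rank(M_{q-1}∘⋯∘M_p): M ≅ I[1,2], I[1,6], I[4,5], I[5,5]^2.
μ_θ-semistable layers: μ^(1)=7; μ^(2)=1; μ^(3)=-1/2; μ^(4)=-2; μ^(5)=-7/2; μ^(6)=-5

((0, 0, 0, 0, 3, 0); (0, 1, 0, 0, 0, 0); (0, 0, 0, 0, 1, 1); (1, 0, 0, 0, 0, 0); (1, 1, 1, 1, 0, 0); (0, 0, 0, 1, 0, 0))


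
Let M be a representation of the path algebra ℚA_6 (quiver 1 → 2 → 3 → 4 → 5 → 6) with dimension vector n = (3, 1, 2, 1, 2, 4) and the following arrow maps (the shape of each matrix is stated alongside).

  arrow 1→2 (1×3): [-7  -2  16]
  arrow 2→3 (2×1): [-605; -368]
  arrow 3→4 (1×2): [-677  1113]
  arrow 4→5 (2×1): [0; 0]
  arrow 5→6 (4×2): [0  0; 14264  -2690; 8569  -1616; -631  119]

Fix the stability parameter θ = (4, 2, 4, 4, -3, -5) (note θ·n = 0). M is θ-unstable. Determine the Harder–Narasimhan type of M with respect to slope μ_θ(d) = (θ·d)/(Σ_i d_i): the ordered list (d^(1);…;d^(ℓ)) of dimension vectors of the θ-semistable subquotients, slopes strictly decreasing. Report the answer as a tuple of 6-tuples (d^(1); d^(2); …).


Barcode: M ≅ I[1,1]^2, I[1,4], I[3,3], I[5,6]^2, I[6,6]^2. HN layers by μ_θ (4 steps, strictly decreasing):
  μ^(1)=4; μ^(2)=3; μ^(3)=-4; μ^(4)=-5

((2, 0, 2, 1, 0, 0); (1, 1, 0, 0, 0, 0); (0, 0, 0, 0, 2, 2); (0, 0, 0, 0, 0, 2))


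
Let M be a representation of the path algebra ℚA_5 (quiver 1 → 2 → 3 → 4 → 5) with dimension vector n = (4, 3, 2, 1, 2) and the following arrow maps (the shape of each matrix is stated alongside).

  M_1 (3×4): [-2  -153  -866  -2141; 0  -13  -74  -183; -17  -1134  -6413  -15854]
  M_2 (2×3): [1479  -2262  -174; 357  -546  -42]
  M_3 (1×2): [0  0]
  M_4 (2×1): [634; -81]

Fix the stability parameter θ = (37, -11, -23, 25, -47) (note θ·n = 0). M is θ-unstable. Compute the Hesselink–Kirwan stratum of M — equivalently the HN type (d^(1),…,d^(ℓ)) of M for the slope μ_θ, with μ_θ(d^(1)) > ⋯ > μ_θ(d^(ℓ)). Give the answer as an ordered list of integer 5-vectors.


Via rank(M_{q-1}∘⋯∘M_p): M ≅ I[1,1], I[1,2]^2, I[1,3], I[3,3], I[4,5], I[5,5].
μ_θ-semistable layers: μ^(1)=37; μ^(2)=13; μ^(3)=1; μ^(4)=-11; μ^(5)=-23; μ^(6)=-47

((1, 0, 0, 0, 0); (2, 2, 0, 0, 0); (1, 1, 1, 0, 0); (0, 0, 0, 1, 1); (0, 0, 1, 0, 0); (0, 0, 0, 0, 1))


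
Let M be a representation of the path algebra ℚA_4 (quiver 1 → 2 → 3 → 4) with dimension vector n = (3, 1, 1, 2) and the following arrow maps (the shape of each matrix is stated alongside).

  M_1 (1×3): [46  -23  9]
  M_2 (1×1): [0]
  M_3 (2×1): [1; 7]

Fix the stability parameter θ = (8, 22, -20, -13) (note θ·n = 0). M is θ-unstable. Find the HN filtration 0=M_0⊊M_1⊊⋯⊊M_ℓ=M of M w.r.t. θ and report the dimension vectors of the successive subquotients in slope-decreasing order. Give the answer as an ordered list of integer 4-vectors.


Via rank(M_{q-1}∘⋯∘M_p): M ≅ I[1,1]^2, I[1,2], I[3,4], I[4,4].
μ_θ-semistable layers: μ^(1)=22; μ^(2)=8; μ^(3)=-13; μ^(4)=-20

((0, 1, 0, 0); (3, 0, 0, 0); (0, 0, 0, 2); (0, 0, 1, 0))


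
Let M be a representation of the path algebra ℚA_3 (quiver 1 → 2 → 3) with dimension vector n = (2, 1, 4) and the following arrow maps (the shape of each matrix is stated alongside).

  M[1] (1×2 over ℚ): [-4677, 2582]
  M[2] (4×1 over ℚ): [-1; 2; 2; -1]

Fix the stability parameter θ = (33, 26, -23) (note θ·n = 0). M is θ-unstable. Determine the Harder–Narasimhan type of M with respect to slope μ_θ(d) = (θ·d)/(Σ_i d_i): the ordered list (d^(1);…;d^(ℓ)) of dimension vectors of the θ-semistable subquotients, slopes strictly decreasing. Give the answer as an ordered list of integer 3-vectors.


Via rank(M_{q-1}∘⋯∘M_p): M ≅ I[1,1], I[1,3], I[3,3]^3.
μ_θ-semistable layers: μ^(1)=33; μ^(2)=12; μ^(3)=-23

((1, 0, 0); (1, 1, 1); (0, 0, 3))


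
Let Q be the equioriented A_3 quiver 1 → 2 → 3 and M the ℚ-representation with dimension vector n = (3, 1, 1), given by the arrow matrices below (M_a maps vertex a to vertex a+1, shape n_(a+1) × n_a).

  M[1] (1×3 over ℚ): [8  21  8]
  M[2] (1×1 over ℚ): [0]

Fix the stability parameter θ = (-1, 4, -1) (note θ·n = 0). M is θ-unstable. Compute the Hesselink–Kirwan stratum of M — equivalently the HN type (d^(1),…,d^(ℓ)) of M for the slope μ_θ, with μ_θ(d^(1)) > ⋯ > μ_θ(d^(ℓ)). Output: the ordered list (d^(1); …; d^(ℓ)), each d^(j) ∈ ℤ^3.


Barcode: M ≅ I[1,1]^2, I[1,2], I[3,3]. HN layers by μ_θ (2 steps, strictly decreasing):
  μ^(1)=4; μ^(2)=-1

((0, 1, 0); (3, 0, 1))


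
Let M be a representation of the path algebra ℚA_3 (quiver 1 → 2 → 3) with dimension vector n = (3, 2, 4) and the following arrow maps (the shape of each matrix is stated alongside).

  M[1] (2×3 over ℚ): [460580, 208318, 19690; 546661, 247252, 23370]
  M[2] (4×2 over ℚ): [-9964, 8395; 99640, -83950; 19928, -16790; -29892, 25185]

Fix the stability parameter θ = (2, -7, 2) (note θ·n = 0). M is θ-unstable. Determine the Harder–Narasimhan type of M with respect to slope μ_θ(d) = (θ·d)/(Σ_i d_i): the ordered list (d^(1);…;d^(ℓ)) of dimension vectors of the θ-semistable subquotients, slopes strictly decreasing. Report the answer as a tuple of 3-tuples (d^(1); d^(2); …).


Via rank(M_{q-1}∘⋯∘M_p): M ≅ I[1,1], I[1,2], I[1,3], I[3,3]^3.
μ_θ-semistable layers: μ^(1)=2; μ^(2)=-5/2

((1, 0, 4); (2, 2, 0))


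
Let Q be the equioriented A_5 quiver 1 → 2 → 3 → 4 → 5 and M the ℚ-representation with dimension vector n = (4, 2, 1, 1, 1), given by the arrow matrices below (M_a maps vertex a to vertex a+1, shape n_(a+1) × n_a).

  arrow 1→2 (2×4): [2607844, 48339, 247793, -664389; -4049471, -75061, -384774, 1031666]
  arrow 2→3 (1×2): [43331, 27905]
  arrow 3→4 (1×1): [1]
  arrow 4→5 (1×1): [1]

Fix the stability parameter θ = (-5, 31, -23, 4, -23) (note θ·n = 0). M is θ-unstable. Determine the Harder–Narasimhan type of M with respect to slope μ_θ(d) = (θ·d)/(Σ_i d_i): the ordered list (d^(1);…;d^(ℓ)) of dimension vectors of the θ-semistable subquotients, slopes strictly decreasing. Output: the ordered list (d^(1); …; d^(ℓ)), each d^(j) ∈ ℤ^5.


Barcode: M ≅ I[1,1]^2, I[1,2], I[1,5]. HN layers by μ_θ (3 steps, strictly decreasing):
  μ^(1)=31; μ^(2)=-11/4; μ^(3)=-5

((0, 1, 0, 0, 0); (0, 1, 1, 1, 1); (4, 0, 0, 0, 0))
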